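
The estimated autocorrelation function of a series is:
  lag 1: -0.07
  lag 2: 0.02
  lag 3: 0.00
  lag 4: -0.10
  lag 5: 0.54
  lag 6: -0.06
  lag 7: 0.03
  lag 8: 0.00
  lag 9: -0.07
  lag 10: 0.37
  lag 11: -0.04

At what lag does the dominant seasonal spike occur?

The largest autocorrelation is r_5 = 0.54, with a weaker echo at lag 10 (0.37); the remaining lags stay at or below 0.03.
The dominant spike at lag 5 indicates a seasonal period of 5.

5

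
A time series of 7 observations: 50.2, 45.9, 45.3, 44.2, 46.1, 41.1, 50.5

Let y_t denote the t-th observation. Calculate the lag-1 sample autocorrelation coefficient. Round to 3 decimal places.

Mean ȳ = (50.2 + 45.9 + 45.3 + 44.2 + 46.1 + 41.1 + 50.5)/7 = 46.1857
Σ(y_t−ȳ)(y_{t+1}−ȳ) = (-1.1469) + (0.2531) + (1.7588) + (0.1702) + (0.4359) + (-21.9412) = -20.4702
Denominator Σ(y_t−ȳ)² = 65.4086
r_1 = -20.4702 / 65.4086 = -0.313

-0.313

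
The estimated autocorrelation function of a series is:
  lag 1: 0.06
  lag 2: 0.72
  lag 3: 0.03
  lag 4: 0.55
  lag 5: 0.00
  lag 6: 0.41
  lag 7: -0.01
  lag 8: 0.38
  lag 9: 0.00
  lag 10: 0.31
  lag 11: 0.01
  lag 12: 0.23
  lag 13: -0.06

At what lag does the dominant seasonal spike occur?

The largest autocorrelation is r_2 = 0.72, with weaker echoes at lags 4 (0.55), 6 (0.41), 8 (0.38), 10 (0.31) and 12 (0.23); the remaining lags stay at or below 0.06.
The dominant spike at lag 2 indicates a seasonal period of 2.

2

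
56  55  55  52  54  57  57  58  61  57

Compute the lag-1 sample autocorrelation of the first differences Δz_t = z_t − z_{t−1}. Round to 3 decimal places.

-0.198

First differences Δz: -1, 0, -3, 2, 3, 0, 1, 3, -4
Mean of differences = 0.1111
Numerator Σ(Δz_t−Δz̄)(Δz_{t+1}−Δz̄) = -9.6790
Denominator Σ(Δz_t−Δz̄)² = 48.8889
r_1(Δz) = -9.6790 / 48.8889 = -0.198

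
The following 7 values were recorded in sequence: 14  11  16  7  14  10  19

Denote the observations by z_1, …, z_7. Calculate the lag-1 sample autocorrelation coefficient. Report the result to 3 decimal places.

Mean z̄ = (14 + 11 + 16 + 7 + 14 + 10 + 19)/7 = 13.0000
Deviations from mean: 1.0000, -2.0000, 3.0000, -6.0000, 1.0000, -3.0000, 6.0000
Numerator Σ_{t=1}^{6}(z_t−z̄)(z_{t+1}−z̄) = -53.0000
Denominator Σ(z_t−z̄)² = 96.0000
r_1 = -53.0000 / 96.0000 = -0.552

-0.552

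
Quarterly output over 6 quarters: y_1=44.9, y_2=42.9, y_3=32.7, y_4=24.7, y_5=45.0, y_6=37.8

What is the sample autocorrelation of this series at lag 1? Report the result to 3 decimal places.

Mean ȳ = (44.9 + 42.9 + 32.7 + 24.7 + 45.0 + 37.8)/6 = 38.0000
Numerator Σ_{t=1}^{5}(y_t−ȳ)(y_{t+1}−ȳ) = -16.1700
Denominator Σ(y_t−ȳ)² = 325.6400
r_1 = -16.1700 / 325.6400 = -0.050

-0.050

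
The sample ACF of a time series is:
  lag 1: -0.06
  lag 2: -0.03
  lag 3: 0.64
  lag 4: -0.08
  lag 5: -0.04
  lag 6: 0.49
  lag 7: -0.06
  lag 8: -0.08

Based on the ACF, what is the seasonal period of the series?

3

The largest autocorrelation is r_3 = 0.64, with a weaker echo at lag 6 (0.49); the remaining lags stay at or below -0.03.
The dominant spike at lag 3 indicates a seasonal period of 3.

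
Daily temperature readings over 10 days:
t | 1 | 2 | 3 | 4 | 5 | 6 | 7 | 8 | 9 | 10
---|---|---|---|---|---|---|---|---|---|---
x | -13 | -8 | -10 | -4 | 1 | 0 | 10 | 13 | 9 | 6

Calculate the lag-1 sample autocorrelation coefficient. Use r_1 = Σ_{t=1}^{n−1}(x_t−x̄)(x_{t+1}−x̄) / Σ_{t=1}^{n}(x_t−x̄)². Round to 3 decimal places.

0.703

Mean x̄ = (-13 − 8 − 10 − 4 + 1 + 0 + 10 + 13 + 9 + 6)/10 = 0.4000
Numerator Σ_{t=1}^{9}(x_t−x̄)(x_{t+1}−x̄) = 516.4400
Denominator Σ(x_t−x̄)² = 734.4000
r_1 = 516.4400 / 734.4000 = 0.703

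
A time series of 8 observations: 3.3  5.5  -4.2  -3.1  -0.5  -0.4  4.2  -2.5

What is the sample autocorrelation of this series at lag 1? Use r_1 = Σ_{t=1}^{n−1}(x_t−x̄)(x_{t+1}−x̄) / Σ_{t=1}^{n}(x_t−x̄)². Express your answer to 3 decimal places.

Mean x̄ = (3.3 + 5.5 − 4.2 − 3.1 − 0.5 − 0.4 + 4.2 − 2.5)/8 = 0.2875
Deviations from mean: 3.0125, 5.2125, -4.4875, -3.3875, -0.7875, -0.6875, 3.9125, -2.7875
Numerator Σ_{t=1}^{7}(x_t−x̄)(x_{t+1}−x̄) = -2.8739
Denominator Σ(x_t−x̄)² = 92.0288
r_1 = -2.8739 / 92.0288 = -0.031

-0.031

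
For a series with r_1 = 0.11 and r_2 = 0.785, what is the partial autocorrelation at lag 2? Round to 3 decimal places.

φ_{22} = (r_2 − r_1²) / (1 − r_1²)
r_1² = (0.11)² = 0.0121
Numerator = 0.785 − 0.0121 = 0.7729; denominator = 1 − 0.0121 = 0.9879
φ_{22} = 0.7729 / 0.9879 = 0.782

0.782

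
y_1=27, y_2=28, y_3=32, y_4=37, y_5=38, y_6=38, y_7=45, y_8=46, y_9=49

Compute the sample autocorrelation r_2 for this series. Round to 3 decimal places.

Mean ȳ = (27 + 28 + 32 + 37 + 38 + 38 + 45 + 46 + 49)/9 = 37.7778
Σ(y_t−ȳ)(y_{t+2}−ȳ) = (62.2716) + (7.6049) + (-1.2840) + (-0.1728) + (1.6049) + (1.8272) + (81.0494) = 152.9012
Denominator Σ(y_t−ȳ)² = 491.5556
r_2 = 152.9012 / 491.5556 = 0.311

0.311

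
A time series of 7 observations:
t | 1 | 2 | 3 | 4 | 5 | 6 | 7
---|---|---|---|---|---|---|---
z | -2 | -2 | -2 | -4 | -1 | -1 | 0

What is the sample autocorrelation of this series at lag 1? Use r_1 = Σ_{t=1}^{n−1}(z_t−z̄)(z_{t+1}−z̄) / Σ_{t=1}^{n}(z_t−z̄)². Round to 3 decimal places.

0.097

Mean z̄ = (-2 − 2 − 2 − 4 − 1 − 1 + 0)/7 = -1.7143
Deviations from mean: -0.2857, -0.2857, -0.2857, -2.2857, 0.7143, 0.7143, 1.7143
Numerator Σ_{t=1}^{6}(z_t−z̄)(z_{t+1}−z̄) = 0.9184
Denominator Σ(z_t−z̄)² = 9.4286
r_1 = 0.9184 / 9.4286 = 0.097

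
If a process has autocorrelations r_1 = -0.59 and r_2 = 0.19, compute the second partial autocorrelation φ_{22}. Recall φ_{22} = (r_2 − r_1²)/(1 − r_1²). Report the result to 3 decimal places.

-0.243

φ_{22} = (r_2 − r_1²) / (1 − r_1²)
r_1² = (-0.59)² = 0.3481
Numerator = 0.19 − 0.3481 = -0.1581; denominator = 1 − 0.3481 = 0.6519
φ_{22} = -0.1581 / 0.6519 = -0.243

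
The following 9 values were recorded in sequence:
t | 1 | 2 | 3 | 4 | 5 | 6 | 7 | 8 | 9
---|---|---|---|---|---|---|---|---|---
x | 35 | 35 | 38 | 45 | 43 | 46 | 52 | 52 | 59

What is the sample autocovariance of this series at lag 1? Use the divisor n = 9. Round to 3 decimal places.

35.778

Mean x̄ = (35 + 35 + 38 + 45 + 43 + 46 + 52 + 52 + 59)/9 = 45.0000
Σ_{t=1}^{8}(x_t−x̄)(x_{t+1}−x̄) = 322.0000
γ_1 = 322.0000 / 9 = 35.778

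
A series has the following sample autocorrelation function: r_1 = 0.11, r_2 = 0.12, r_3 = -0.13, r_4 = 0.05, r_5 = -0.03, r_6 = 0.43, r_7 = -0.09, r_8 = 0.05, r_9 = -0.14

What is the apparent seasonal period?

6

The largest autocorrelation is r_6 = 0.43; the remaining lags stay at or below 0.12.
The dominant spike at lag 6 indicates a seasonal period of 6.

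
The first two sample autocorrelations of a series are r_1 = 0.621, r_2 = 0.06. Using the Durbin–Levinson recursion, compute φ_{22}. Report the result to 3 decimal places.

φ_{22} = (r_2 − r_1²) / (1 − r_1²)
r_1² = (0.621)² = 0.385641
Numerator = 0.06 − 0.3856 = -0.3256; denominator = 1 − 0.3856 = 0.6144
φ_{22} = -0.3256 / 0.6144 = -0.530

-0.530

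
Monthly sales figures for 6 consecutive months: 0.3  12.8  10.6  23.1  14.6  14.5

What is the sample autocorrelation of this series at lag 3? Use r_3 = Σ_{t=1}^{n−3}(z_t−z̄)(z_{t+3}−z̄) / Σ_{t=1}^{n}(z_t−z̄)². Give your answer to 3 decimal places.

Mean z̄ = (0.3 + 12.8 + 10.6 + 23.1 + 14.6 + 14.5)/6 = 12.6500
Σ(z_t−z̄)(z_{t+3}−z̄) = (-129.0575) + (0.2925) + (-3.7925) = -132.5575
Denominator Σ(z_t−z̄)² = 273.1750
r_3 = -132.5575 / 273.1750 = -0.485

-0.485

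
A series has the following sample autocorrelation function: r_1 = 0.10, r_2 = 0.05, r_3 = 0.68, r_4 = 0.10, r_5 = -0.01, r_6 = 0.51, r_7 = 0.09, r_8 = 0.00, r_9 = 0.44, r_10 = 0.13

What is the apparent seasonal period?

The largest autocorrelation is r_3 = 0.68, with weaker echoes at lags 6 (0.51) and 9 (0.44); the remaining lags stay at or below 0.13.
The dominant spike at lag 3 indicates a seasonal period of 3.

3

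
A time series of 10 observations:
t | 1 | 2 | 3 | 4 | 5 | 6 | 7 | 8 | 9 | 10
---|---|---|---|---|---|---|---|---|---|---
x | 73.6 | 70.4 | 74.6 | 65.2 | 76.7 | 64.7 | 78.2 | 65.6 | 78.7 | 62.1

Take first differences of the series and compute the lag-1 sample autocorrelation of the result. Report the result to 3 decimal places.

-0.862

First differences Δx: -3.2, 4.2, -9.4, 11.5, -12.0, 13.5, -12.6, 13.1, -16.6
Mean of differences = -1.2778
Numerator Σ(Δx_t−Δx̄)(Δx_{t+1}−Δx̄) = -1004.6672
Denominator Σ(Δx_t−Δx̄)² = 1165.9756
r_1(Δx) = -1004.6672 / 1165.9756 = -0.862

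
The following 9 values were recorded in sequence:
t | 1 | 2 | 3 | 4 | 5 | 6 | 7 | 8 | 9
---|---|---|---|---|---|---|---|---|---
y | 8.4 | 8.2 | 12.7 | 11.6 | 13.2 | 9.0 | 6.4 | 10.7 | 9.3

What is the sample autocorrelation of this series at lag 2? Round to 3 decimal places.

Mean ȳ = (8.4 + 8.2 + 12.7 + 11.6 + 13.2 + 9.0 + 6.4 + 10.7 + 9.3)/9 = 9.9444
Σ(y_t−ȳ)(y_{t+2}−ȳ) = (-4.2558) + (-2.8880) + (8.9709) + (-1.5636) + (-11.5391) + (-0.7136) + (2.2842) = -9.7051
Denominator Σ(y_t−ȳ)² = 40.8022
r_2 = -9.7051 / 40.8022 = -0.238

-0.238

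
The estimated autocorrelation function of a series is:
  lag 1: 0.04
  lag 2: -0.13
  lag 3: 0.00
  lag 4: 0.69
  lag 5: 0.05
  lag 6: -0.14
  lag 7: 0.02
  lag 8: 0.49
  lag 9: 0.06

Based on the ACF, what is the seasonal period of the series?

The largest autocorrelation is r_4 = 0.69, with a weaker echo at lag 8 (0.49); the remaining lags stay at or below 0.06.
The dominant spike at lag 4 indicates a seasonal period of 4.

4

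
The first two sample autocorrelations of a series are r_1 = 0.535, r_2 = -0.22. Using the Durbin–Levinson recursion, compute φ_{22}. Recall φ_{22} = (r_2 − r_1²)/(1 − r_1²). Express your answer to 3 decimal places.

φ_{22} = (r_2 − r_1²) / (1 − r_1²)
r_1² = (0.535)² = 0.286225
Numerator = -0.22 − 0.2862 = -0.5062; denominator = 1 − 0.2862 = 0.7138
φ_{22} = -0.5062 / 0.7138 = -0.709

-0.709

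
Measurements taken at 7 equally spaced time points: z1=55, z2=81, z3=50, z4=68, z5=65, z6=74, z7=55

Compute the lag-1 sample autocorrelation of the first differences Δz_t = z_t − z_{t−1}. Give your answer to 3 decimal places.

First differences Δz: 26, -31, 18, -3, 9, -19
Mean of differences = 0.0000
Numerator Σ(Δz_t−Δz̄)(Δz_{t+1}−Δz̄) = -1616.0000
Denominator Σ(Δz_t−Δz̄)² = 2412.0000
r_1(Δz) = -1616.0000 / 2412.0000 = -0.670

-0.670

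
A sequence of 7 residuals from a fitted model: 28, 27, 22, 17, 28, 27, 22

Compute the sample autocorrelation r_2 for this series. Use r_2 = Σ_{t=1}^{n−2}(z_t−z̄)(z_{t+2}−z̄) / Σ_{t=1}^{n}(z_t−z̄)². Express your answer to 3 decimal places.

-0.608

Mean z̄ = (28 + 27 + 22 + 17 + 28 + 27 + 22)/7 = 24.4286
Deviations from mean: 3.5714, 2.5714, -2.4286, -7.4286, 3.5714, 2.5714, -2.4286
Numerator Σ_{t=1}^{5}(z_t−z̄)(z_{t+2}−z̄) = -64.2245
Denominator Σ(z_t−z̄)² = 105.7143
r_2 = -64.2245 / 105.7143 = -0.608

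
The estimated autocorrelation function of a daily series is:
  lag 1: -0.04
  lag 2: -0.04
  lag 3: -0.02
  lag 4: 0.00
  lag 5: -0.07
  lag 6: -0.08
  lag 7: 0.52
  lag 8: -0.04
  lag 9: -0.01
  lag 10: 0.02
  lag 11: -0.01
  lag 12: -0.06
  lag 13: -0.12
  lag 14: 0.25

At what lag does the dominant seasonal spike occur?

7

The largest autocorrelation is r_7 = 0.52, with a weaker echo at lag 14 (0.25); the remaining lags stay at or below 0.02.
The dominant spike at lag 7 indicates a seasonal period of 7.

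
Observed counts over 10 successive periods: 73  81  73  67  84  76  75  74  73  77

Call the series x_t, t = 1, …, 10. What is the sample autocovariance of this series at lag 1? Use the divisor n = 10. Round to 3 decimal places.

-7.399

Mean x̄ = (73 + 81 + 73 + 67 + 84 + 76 + 75 + 74 + 73 + 77)/10 = 75.3000
Σ_{t=1}^{9}(x_t−x̄)(x_{t+1}−x̄) = -73.9900
γ_1 = -73.9900 / 10 = -7.399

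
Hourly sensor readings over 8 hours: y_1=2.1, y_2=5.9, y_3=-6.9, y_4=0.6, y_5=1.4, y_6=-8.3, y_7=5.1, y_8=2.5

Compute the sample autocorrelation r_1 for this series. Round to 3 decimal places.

-0.381

Mean ȳ = (2.1 + 5.9 − 6.9 + 0.6 + 1.4 − 8.3 + 5.1 + 2.5)/8 = 0.3000
Deviations from mean: 1.8000, 5.6000, -7.2000, 0.3000, 1.1000, -8.6000, 4.8000, 2.2000
Σ(y_t−ȳ)(y_{t+1}−ȳ) = (10.0800) + (-40.3200) + (-2.1600) + (0.3300) + (-9.4600) + (-41.2800) + (10.5600) = -72.2500
Denominator Σ(y_t−ȳ)² = 189.5800
r_1 = -72.2500 / 189.5800 = -0.381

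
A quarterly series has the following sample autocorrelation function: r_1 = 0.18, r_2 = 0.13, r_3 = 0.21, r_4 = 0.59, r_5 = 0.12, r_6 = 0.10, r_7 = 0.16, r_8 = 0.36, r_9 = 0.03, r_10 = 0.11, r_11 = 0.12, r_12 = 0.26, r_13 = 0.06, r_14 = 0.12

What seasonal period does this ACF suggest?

4

The largest autocorrelation is r_4 = 0.59, with weaker echoes at lags 8 (0.36) and 12 (0.26); the remaining lags stay at or below 0.21.
The dominant spike at lag 4 indicates a seasonal period of 4.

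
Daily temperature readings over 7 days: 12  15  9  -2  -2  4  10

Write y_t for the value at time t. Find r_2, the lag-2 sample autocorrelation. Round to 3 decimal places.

-0.321

Mean ȳ = (12 + 15 + 9 − 2 − 2 + 4 + 10)/7 = 6.5714
Deviations from mean: 5.4286, 8.4286, 2.4286, -8.5714, -8.5714, -2.5714, 3.4286
Σ(y_t−ȳ)(y_{t+2}−ȳ) = (13.1837) + (-72.2449) + (-20.8163) + (22.0408) + (-29.3878) = -87.2245
Denominator Σ(y_t−ȳ)² = 271.7143
r_2 = -87.2245 / 271.7143 = -0.321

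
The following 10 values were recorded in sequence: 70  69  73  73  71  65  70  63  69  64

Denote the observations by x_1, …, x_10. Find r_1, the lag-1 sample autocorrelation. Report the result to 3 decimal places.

Mean x̄ = (70 + 69 + 73 + 73 + 71 + 65 + 70 + 63 + 69 + 64)/10 = 68.7000
Numerator Σ_{t=1}^{9}(x_t−x̄)(x_{t+1}−x̄) = 6.2100
Denominator Σ(x_t−x̄)² = 114.1000
r_1 = 6.2100 / 114.1000 = 0.054

0.054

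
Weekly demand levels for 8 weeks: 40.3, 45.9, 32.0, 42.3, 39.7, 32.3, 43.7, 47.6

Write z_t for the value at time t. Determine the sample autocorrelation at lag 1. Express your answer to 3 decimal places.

-0.261

Mean z̄ = (40.3 + 45.9 + 32.0 + 42.3 + 39.7 + 32.3 + 43.7 + 47.6)/8 = 40.4750
Deviations from mean: -0.1750, 5.4250, -8.4750, 1.8250, -0.7750, -8.1750, 3.2250, 7.1250
Numerator Σ_{t=1}^{7}(z_t−z̄)(z_{t+1}−z̄) = -60.8581
Denominator Σ(z_t−z̄)² = 233.2150
r_1 = -60.8581 / 233.2150 = -0.261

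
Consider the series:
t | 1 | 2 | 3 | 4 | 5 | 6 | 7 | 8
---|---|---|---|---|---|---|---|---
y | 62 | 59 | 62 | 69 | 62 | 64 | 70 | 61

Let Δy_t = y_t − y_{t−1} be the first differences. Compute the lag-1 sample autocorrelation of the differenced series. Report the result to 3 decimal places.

-0.386

First differences Δy: -3, 3, 7, -7, 2, 6, -9
Mean of differences = -0.1429
Numerator Σ(Δy_t−Δȳ)(Δy_{t+1}−Δȳ) = -91.4490
Denominator Σ(Δy_t−Δȳ)² = 236.8571
r_1(Δy) = -91.4490 / 236.8571 = -0.386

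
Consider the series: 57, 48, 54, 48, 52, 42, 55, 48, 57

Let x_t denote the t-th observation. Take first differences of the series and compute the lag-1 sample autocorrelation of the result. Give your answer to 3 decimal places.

First differences Δx: -9, 6, -6, 4, -10, 13, -7, 9
Mean of differences = 0.0000
Numerator Σ(Δx_t−Δx̄)(Δx_{t+1}−Δx̄) = -438.0000
Denominator Σ(Δx_t−Δx̄)² = 568.0000
r_1(Δx) = -438.0000 / 568.0000 = -0.771

-0.771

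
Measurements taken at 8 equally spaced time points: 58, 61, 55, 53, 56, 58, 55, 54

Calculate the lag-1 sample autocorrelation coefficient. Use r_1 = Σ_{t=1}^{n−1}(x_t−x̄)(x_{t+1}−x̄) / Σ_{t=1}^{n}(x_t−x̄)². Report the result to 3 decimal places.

Mean x̄ = (58 + 61 + 55 + 53 + 56 + 58 + 55 + 54)/8 = 56.2500
Deviations from mean: 1.7500, 4.7500, -1.2500, -3.2500, -0.2500, 1.7500, -1.2500, -2.2500
Σ(x_t−x̄)(x_{t+1}−x̄) = (8.3125) + (-5.9375) + (4.0625) + (0.8125) + (-0.4375) + (-2.1875) + (2.8125) = 7.4375
Denominator Σ(x_t−x̄)² = 47.5000
r_1 = 7.4375 / 47.5000 = 0.157

0.157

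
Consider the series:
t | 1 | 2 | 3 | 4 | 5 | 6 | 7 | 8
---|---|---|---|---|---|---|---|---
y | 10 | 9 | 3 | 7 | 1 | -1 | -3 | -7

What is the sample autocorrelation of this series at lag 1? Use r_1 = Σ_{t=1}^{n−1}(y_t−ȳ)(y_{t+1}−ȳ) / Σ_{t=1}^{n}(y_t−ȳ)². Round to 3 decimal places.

Mean ȳ = (10 + 9 + 3 + 7 + 1 − 1 − 3 − 7)/8 = 2.3750
Deviations from mean: 7.6250, 6.6250, 0.6250, 4.6250, -1.3750, -3.3750, -5.3750, -9.3750
Σ(y_t−ȳ)(y_{t+1}−ȳ) = (50.5156) + (4.1406) + (2.8906) + (-6.3594) + (4.6406) + (18.1406) + (50.3906) = 124.3594
Denominator Σ(y_t−ȳ)² = 253.8750
r_1 = 124.3594 / 253.8750 = 0.490

0.490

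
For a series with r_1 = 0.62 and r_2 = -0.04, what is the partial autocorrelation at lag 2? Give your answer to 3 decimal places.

φ_{22} = (r_2 − r_1²) / (1 − r_1²)
r_1² = (0.62)² = 0.3844
Numerator = -0.04 − 0.3844 = -0.4244; denominator = 1 − 0.3844 = 0.6156
φ_{22} = -0.4244 / 0.6156 = -0.689

-0.689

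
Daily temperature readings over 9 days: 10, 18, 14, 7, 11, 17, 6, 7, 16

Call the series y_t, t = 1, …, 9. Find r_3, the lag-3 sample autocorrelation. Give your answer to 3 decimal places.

Mean ȳ = (10 + 18 + 14 + 7 + 11 + 17 + 6 + 7 + 16)/9 = 11.7778
Σ(y_t−ȳ)(y_{t+3}−ȳ) = (8.4938) + (-4.8395) + (11.6049) + (27.6049) + (3.7160) + (22.0494) = 68.6296
Denominator Σ(y_t−ȳ)² = 171.5556
r_3 = 68.6296 / 171.5556 = 0.400

0.400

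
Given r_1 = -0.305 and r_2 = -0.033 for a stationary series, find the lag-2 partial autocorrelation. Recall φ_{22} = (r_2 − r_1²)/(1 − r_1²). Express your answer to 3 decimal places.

φ_{22} = (r_2 − r_1²) / (1 − r_1²)
r_1² = (-0.305)² = 0.093025
Numerator = -0.033 − 0.0930 = -0.1260; denominator = 1 − 0.0930 = 0.9070
φ_{22} = -0.1260 / 0.9070 = -0.139

-0.139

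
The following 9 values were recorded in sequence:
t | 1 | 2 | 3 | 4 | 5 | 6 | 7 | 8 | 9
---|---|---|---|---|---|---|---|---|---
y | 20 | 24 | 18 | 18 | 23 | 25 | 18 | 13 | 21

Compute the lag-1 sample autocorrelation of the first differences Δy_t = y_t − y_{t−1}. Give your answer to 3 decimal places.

-0.145

First differences Δy: 4, -6, 0, 5, 2, -7, -5, 8
Mean of differences = 0.1250
Numerator Σ(Δy_t−Δȳ)(Δy_{t+1}−Δȳ) = -31.6406
Denominator Σ(Δy_t−Δȳ)² = 218.8750
r_1(Δy) = -31.6406 / 218.8750 = -0.145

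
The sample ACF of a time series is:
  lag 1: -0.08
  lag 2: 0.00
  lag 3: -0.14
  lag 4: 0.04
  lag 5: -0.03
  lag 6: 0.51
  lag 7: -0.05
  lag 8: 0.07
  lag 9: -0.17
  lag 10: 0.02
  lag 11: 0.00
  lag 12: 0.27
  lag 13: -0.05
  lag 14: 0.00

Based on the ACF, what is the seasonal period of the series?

6

The largest autocorrelation is r_6 = 0.51, with a weaker echo at lag 12 (0.27); the remaining lags stay at or below 0.07.
The dominant spike at lag 6 indicates a seasonal period of 6.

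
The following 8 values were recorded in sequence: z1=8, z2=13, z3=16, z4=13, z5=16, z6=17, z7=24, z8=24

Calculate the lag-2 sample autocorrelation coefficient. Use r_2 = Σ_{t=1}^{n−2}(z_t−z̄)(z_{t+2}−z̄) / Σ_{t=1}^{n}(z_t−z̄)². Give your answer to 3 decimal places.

0.069

Mean z̄ = (8 + 13 + 16 + 13 + 16 + 17 + 24 + 24)/8 = 16.3750
Deviations from mean: -8.3750, -3.3750, -0.3750, -3.3750, -0.3750, 0.6250, 7.6250, 7.6250
Σ(z_t−z̄)(z_{t+2}−z̄) = (3.1406) + (11.3906) + (0.1406) + (-2.1094) + (-2.8594) + (4.7656) = 14.4688
Denominator Σ(z_t−z̄)² = 209.8750
r_2 = 14.4688 / 209.8750 = 0.069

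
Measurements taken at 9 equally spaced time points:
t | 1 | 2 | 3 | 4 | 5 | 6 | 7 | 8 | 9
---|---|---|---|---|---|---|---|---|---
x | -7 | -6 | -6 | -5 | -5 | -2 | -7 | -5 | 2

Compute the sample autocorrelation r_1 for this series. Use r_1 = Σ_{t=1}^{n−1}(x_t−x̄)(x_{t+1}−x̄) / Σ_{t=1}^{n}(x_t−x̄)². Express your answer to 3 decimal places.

-0.042

Mean x̄ = (-7 − 6 − 6 − 5 − 5 − 2 − 7 − 5 + 2)/9 = -4.5556
Numerator Σ_{t=1}^{8}(x_t−x̄)(x_{t+1}−x̄) = -2.7531
Denominator Σ(x_t−x̄)² = 66.2222
r_1 = -2.7531 / 66.2222 = -0.042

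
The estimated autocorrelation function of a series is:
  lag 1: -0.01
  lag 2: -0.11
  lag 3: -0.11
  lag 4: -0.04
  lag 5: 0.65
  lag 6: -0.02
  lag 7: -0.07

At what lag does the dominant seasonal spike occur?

5

The largest autocorrelation is r_5 = 0.65; the remaining lags stay at or below -0.01.
The dominant spike at lag 5 indicates a seasonal period of 5.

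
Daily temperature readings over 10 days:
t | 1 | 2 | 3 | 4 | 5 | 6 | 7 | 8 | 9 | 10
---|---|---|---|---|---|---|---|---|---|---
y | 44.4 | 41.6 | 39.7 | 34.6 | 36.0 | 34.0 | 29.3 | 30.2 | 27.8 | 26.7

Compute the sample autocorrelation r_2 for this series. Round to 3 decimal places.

Mean ȳ = (44.4 + 41.6 + 39.7 + 34.6 + 36.0 + 34.0 + 29.3 + 30.2 + 27.8 + 26.7)/10 = 34.4300
Numerator Σ_{t=1}^{8}(y_t−ȳ)(y_{t+2}−ȳ) = 122.4362
Denominator Σ(y_t−ȳ)² = 329.1810
r_2 = 122.4362 / 329.1810 = 0.372

0.372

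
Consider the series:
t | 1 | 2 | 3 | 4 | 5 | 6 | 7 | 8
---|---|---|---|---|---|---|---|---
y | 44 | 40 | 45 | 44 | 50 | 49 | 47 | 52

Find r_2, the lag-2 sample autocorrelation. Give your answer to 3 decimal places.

Mean ȳ = (44 + 40 + 45 + 44 + 50 + 49 + 47 + 52)/8 = 46.3750
Deviations from mean: -2.3750, -6.3750, -1.3750, -2.3750, 3.6250, 2.6250, 0.6250, 5.6250
Σ(y_t−ȳ)(y_{t+2}−ȳ) = (3.2656) + (15.1406) + (-4.9844) + (-6.2344) + (2.2656) + (14.7656) = 24.2188
Denominator Σ(y_t−ȳ)² = 105.8750
r_2 = 24.2188 / 105.8750 = 0.229

0.229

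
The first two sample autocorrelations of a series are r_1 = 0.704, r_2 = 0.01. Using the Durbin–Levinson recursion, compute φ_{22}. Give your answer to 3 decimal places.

φ_{22} = (r_2 − r_1²) / (1 − r_1²)
r_1² = (0.704)² = 0.495616
Numerator = 0.01 − 0.4956 = -0.4856; denominator = 1 − 0.4956 = 0.5044
φ_{22} = -0.4856 / 0.5044 = -0.963

-0.963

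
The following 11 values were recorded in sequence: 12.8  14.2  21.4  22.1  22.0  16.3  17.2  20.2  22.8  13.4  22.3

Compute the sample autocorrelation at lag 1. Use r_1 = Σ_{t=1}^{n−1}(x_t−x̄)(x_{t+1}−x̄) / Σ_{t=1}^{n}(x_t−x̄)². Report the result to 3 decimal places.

-0.041

Mean x̄ = (12.8 + 14.2 + 21.4 + 22.1 + 22.0 + 16.3 + 17.2 + 20.2 + 22.8 + 13.4 + 22.3)/11 = 18.6091
Numerator Σ_{t=1}^{10}(x_t−x̄)(x_{t+1}−x̄) = -6.3201
Denominator Σ(x_t−x̄)² = 152.8291
r_1 = -6.3201 / 152.8291 = -0.041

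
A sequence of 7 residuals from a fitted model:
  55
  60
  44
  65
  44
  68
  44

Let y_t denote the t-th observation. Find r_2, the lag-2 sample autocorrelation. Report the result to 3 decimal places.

Mean ȳ = (55 + 60 + 44 + 65 + 44 + 68 + 44)/7 = 54.2857
Deviations from mean: 0.7143, 5.7143, -10.2857, 10.7143, -10.2857, 13.7143, -10.2857
Σ(y_t−ȳ)(y_{t+2}−ȳ) = (-7.3469) + (61.2245) + (105.7959) + (146.9388) + (105.7959) = 412.4082
Denominator Σ(y_t−ȳ)² = 653.4286
r_2 = 412.4082 / 653.4286 = 0.631

0.631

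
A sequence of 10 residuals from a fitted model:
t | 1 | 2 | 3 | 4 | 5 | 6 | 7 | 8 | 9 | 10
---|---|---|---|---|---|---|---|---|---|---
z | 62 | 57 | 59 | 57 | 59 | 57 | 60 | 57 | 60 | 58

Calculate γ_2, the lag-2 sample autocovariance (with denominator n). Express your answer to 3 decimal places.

Mean z̄ = (62 + 57 + 59 + 57 + 59 + 57 + 60 + 57 + 60 + 58)/10 = 58.6000
Σ_{t=1}^{8}(z_t−z̄)(z_{t+2}−z̄) = 12.6800
γ_2 = 12.6800 / 10 = 1.268

1.268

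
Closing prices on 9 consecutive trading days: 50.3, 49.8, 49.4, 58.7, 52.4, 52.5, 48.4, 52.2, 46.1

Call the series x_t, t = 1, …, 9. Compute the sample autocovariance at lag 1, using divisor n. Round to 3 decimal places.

-1.129

Mean x̄ = (50.3 + 49.8 + 49.4 + 58.7 + 52.4 + 52.5 + 48.4 + 52.2 + 46.1)/9 = 51.0889
Σ_{t=1}^{8}(x_t−x̄)(x_{t+1}−x̄) = -10.1568
γ_1 = -10.1568 / 9 = -1.129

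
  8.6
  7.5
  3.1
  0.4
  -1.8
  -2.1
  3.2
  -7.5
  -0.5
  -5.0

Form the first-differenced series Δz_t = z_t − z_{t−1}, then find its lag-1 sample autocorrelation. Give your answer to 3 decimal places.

-0.695

First differences Δz: -1.1, -4.4, -2.7, -2.2, -0.3, 5.3, -10.7, 7.0, -4.5
Mean of differences = -1.5111
Numerator Σ(Δz_t−Δz̄)(Δz_{t+1}−Δz̄) = -155.7523
Denominator Σ(Δz_t−Δz̄)² = 224.0689
r_1(Δz) = -155.7523 / 224.0689 = -0.695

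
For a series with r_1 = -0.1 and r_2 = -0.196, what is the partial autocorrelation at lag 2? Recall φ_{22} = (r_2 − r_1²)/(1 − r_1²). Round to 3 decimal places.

φ_{22} = (r_2 − r_1²) / (1 − r_1²)
r_1² = (-0.1)² = 0.01
Numerator = -0.196 − 0.0100 = -0.2060; denominator = 1 − 0.0100 = 0.9900
φ_{22} = -0.2060 / 0.9900 = -0.208

-0.208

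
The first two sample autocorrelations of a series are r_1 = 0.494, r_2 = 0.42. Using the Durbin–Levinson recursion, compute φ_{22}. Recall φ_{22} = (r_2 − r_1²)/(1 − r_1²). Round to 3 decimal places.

φ_{22} = (r_2 − r_1²) / (1 − r_1²)
r_1² = (0.494)² = 0.244036
Numerator = 0.42 − 0.2440 = 0.1760; denominator = 1 − 0.2440 = 0.7560
φ_{22} = 0.1760 / 0.7560 = 0.233

0.233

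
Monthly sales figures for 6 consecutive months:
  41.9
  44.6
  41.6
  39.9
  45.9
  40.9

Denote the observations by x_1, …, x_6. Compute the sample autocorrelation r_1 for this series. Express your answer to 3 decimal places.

-0.568

Mean x̄ = (41.9 + 44.6 + 41.6 + 39.9 + 45.9 + 40.9)/6 = 42.4667
Deviations from mean: -0.5667, 2.1333, -0.8667, -2.5667, 3.4333, -1.5667
Numerator Σ_{t=1}^{5}(x_t−x̄)(x_{t+1}−x̄) = -15.0244
Denominator Σ(x_t−x̄)² = 26.4533
r_1 = -15.0244 / 26.4533 = -0.568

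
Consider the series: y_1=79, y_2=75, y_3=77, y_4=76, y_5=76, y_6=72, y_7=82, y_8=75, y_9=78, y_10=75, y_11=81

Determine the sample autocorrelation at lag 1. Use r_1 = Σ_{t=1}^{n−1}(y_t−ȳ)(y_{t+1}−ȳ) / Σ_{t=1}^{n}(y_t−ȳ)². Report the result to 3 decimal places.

Mean ȳ = (79 + 75 + 77 + 76 + 76 + 72 + 82 + 75 + 78 + 75 + 81)/11 = 76.9091
Numerator Σ_{t=1}^{10}(y_t−ȳ)(y_{t+1}−ȳ) = -45.6446
Denominator Σ(y_t−ȳ)² = 84.9091
r_1 = -45.6446 / 84.9091 = -0.538

-0.538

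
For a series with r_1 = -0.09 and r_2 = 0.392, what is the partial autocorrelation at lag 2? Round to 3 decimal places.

φ_{22} = (r_2 − r_1²) / (1 − r_1²)
r_1² = (-0.09)² = 0.0081
Numerator = 0.392 − 0.0081 = 0.3839; denominator = 1 − 0.0081 = 0.9919
φ_{22} = 0.3839 / 0.9919 = 0.387

0.387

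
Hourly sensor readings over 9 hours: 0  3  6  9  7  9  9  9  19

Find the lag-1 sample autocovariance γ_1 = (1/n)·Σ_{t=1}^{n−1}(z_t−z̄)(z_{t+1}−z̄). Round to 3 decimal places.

6.505

Mean z̄ = (0 + 3 + 6 + 9 + 7 + 9 + 9 + 9 + 19)/9 = 7.8889
Σ_{t=1}^{8}(z_t−z̄)(z_{t+1}−z̄) = 58.5432
γ_1 = 58.5432 / 9 = 6.505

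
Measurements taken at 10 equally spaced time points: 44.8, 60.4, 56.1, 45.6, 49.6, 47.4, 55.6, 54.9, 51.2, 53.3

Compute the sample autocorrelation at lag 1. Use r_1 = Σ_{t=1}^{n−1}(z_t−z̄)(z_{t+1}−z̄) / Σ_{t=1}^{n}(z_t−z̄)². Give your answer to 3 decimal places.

Mean z̄ = (44.8 + 60.4 + 56.1 + 45.6 + 49.6 + 47.4 + 55.6 + 54.9 + 51.2 + 53.3)/10 = 51.8900
Numerator Σ_{t=1}^{9}(z_t−z̄)(z_{t+1}−z̄) = -34.8441
Denominator Σ(z_t−z̄)² = 230.6690
r_1 = -34.8441 / 230.6690 = -0.151

-0.151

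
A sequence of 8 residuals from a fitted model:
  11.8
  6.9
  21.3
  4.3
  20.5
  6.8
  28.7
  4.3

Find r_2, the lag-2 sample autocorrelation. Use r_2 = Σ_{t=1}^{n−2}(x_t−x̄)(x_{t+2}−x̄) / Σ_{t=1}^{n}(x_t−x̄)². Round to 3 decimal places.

0.551

Mean x̄ = (11.8 + 6.9 + 21.3 + 4.3 + 20.5 + 6.8 + 28.7 + 4.3)/8 = 13.0750
Deviations from mean: -1.2750, -6.1750, 8.2250, -8.7750, 7.4250, -6.2750, 15.6250, -8.7750
Σ(x_t−x̄)(x_{t+2}−x̄) = (-10.4869) + (54.1856) + (61.0706) + (55.0631) + (116.0156) + (55.0631) = 330.9113
Denominator Σ(x_t−x̄)² = 600.0550
r_2 = 330.9113 / 600.0550 = 0.551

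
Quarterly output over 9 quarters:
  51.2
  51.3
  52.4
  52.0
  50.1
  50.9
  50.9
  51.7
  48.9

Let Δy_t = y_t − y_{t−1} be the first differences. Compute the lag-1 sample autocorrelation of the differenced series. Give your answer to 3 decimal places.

-0.245

First differences Δy: 0.1, 1.1, -0.4, -1.9, 0.8, 0.0, 0.8, -2.8
Mean of differences = -0.2875
Numerator Σ(Δy_t−Δȳ)(Δy_{t+1}−Δȳ) = -3.2977
Denominator Σ(Δy_t−Δȳ)² = 13.4488
r_1(Δy) = -3.2977 / 13.4488 = -0.245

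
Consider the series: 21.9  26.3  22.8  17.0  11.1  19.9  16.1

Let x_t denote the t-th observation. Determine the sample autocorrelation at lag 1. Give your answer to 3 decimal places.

0.309

Mean x̄ = (21.9 + 26.3 + 22.8 + 17.0 + 11.1 + 19.9 + 16.1)/7 = 19.3000
Deviations from mean: 2.6000, 7.0000, 3.5000, -2.3000, -8.2000, 0.6000, -3.2000
Σ(x_t−x̄)(x_{t+1}−x̄) = (18.2000) + (24.5000) + (-8.0500) + (18.8600) + (-4.9200) + (-1.9200) = 46.6700
Denominator Σ(x_t−x̄)² = 151.1400
r_1 = 46.6700 / 151.1400 = 0.309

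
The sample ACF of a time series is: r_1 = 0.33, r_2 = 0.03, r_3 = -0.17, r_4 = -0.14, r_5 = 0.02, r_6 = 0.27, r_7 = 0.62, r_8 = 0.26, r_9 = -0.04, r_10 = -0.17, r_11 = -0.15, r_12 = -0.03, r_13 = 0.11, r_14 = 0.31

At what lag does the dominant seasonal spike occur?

The largest autocorrelation is r_7 = 0.62; the remaining lags stay at or below 0.33. The elevated value at lag 1 (0.33), dropping to 0.03 at lag 2, reflects decaying short-term dependence rather than seasonality.
The dominant spike at lag 7 indicates a seasonal period of 7.

7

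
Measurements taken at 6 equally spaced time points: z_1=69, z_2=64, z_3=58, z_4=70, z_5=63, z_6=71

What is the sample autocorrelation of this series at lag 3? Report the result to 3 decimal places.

Mean z̄ = (69 + 64 + 58 + 70 + 63 + 71)/6 = 65.8333
Numerator Σ_{t=1}^{3}(z_t−z̄)(z_{t+3}−z̄) = -22.0833
Denominator Σ(z_t−z̄)² = 126.8333
r_3 = -22.0833 / 126.8333 = -0.174

-0.174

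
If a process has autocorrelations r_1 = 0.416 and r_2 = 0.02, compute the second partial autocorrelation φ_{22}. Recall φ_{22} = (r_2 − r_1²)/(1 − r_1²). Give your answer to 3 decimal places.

φ_{22} = (r_2 − r_1²) / (1 − r_1²)
r_1² = (0.416)² = 0.173056
Numerator = 0.02 − 0.1731 = -0.1531; denominator = 1 − 0.1731 = 0.8269
φ_{22} = -0.1531 / 0.8269 = -0.185

-0.185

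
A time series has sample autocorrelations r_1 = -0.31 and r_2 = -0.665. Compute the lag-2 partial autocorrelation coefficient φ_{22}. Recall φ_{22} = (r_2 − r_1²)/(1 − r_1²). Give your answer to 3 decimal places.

φ_{22} = (r_2 − r_1²) / (1 − r_1²)
r_1² = (-0.31)² = 0.0961
Numerator = -0.665 − 0.0961 = -0.7611; denominator = 1 − 0.0961 = 0.9039
φ_{22} = -0.7611 / 0.9039 = -0.842

-0.842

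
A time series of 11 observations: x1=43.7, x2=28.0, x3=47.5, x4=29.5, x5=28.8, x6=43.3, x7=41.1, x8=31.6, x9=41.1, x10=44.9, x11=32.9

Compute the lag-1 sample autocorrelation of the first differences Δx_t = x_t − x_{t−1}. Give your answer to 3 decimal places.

-0.501

First differences Δx: -15.7, 19.5, -18.0, -0.7, 14.5, -2.2, -9.5, 9.5, 3.8, -12.0
Mean of differences = -1.0800
Numerator Σ(Δx_t−Δx̄)(Δx_{t+1}−Δx̄) = -748.3644
Denominator Σ(Δx_t−Δx̄)² = 1493.5960
r_1(Δx) = -748.3644 / 1493.5960 = -0.501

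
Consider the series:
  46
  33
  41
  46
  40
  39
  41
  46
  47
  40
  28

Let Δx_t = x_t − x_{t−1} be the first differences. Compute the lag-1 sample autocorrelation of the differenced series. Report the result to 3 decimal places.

0.023

First differences Δx: -13, 8, 5, -6, -1, 2, 5, 1, -7, -12
Mean of differences = -1.8000
Numerator Σ(Δx_t−Δx̄)(Δx_{t+1}−Δx̄) = 11.3600
Denominator Σ(Δx_t−Δx̄)² = 485.6000
r_1(Δx) = 11.3600 / 485.6000 = 0.023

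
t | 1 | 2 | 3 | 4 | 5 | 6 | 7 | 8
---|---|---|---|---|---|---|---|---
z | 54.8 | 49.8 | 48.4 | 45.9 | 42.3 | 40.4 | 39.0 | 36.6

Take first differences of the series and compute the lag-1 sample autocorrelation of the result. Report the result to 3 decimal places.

-0.244

First differences Δz: -5.0, -1.4, -2.5, -3.6, -1.9, -1.4, -2.4
Mean of differences = -2.6000
Numerator Σ(Δz_t−Δz̄)(Δz_{t+1}−Δz̄) = -2.4800
Denominator Σ(Δz_t−Δz̄)² = 10.1800
r_1(Δz) = -2.4800 / 10.1800 = -0.244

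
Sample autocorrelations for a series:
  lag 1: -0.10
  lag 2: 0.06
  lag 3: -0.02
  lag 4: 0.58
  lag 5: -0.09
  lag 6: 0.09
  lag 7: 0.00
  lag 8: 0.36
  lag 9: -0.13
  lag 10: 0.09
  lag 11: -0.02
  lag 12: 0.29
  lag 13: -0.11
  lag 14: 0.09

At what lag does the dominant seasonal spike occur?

4

The largest autocorrelation is r_4 = 0.58, with weaker echoes at lags 8 (0.36) and 12 (0.29); the remaining lags stay at or below 0.09.
The dominant spike at lag 4 indicates a seasonal period of 4.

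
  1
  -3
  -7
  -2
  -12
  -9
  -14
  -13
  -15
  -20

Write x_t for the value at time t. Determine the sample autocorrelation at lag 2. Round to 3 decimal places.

Mean x̄ = (1 − 3 − 7 − 2 − 12 − 9 − 14 − 13 − 15 − 20)/10 = -9.4000
Numerator Σ_{t=1}^{8}(x_t−x̄)(x_{t+2}−x̄) = 143.4800
Denominator Σ(x_t−x̄)² = 394.4000
r_2 = 143.4800 / 394.4000 = 0.364

0.364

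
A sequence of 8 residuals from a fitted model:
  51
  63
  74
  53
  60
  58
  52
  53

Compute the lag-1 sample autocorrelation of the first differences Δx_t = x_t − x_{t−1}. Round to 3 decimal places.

First differences Δx: 12, 11, -21, 7, -2, -6, 1
Mean of differences = 0.2857
Numerator Σ(Δx_t−Δx̄)(Δx_{t+1}−Δx̄) = -250.9388
Denominator Σ(Δx_t−Δx̄)² = 795.4286
r_1(Δx) = -250.9388 / 795.4286 = -0.315

-0.315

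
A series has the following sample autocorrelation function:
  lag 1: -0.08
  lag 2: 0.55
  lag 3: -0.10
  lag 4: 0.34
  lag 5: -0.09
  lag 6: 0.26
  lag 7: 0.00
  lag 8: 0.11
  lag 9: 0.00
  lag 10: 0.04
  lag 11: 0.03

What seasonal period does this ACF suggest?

2

The largest autocorrelation is r_2 = 0.55, with weaker echoes at lags 4 (0.34) and 6 (0.26); the remaining lags stay at or below 0.11.
The dominant spike at lag 2 indicates a seasonal period of 2.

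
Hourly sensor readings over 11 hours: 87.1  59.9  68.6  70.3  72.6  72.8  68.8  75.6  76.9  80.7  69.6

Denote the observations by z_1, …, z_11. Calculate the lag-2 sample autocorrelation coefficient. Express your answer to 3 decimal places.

-0.065

Mean z̄ = (87.1 + 59.9 + 68.6 + 70.3 + 72.6 + 72.8 + 68.8 + 75.6 + 76.9 + 80.7 + 69.6)/11 = 72.9909
Numerator Σ_{t=1}^{9}(z_t−z̄)(z_{t+2}−z̄) = -32.8793
Denominator Σ(z_t−z̄)² = 507.7291
r_2 = -32.8793 / 507.7291 = -0.065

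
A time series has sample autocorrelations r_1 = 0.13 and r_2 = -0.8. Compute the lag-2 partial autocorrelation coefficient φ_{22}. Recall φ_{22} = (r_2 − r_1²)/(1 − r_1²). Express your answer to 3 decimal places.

-0.831

φ_{22} = (r_2 − r_1²) / (1 − r_1²)
r_1² = (0.13)² = 0.0169
Numerator = -0.8 − 0.0169 = -0.8169; denominator = 1 − 0.0169 = 0.9831
φ_{22} = -0.8169 / 0.9831 = -0.831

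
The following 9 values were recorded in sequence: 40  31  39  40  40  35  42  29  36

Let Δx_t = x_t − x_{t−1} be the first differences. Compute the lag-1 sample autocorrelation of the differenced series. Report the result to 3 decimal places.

First differences Δx: -9, 8, 1, 0, -5, 7, -13, 7
Mean of differences = -0.5000
Numerator Σ(Δx_t−Δx̄)(Δx_{t+1}−Δx̄) = -282.2500
Denominator Σ(Δx_t−Δx̄)² = 436.0000
r_1(Δx) = -282.2500 / 436.0000 = -0.647

-0.647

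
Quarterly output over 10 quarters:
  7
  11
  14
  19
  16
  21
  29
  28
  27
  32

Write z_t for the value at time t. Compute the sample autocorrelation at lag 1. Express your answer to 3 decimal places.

Mean z̄ = (7 + 11 + 14 + 19 + 16 + 21 + 29 + 28 + 27 + 32)/10 = 20.4000
Numerator Σ_{t=1}^{9}(z_t−z̄)(z_{t+1}−z̄) = 395.8400
Denominator Σ(z_t−z̄)² = 640.4000
r_1 = 395.8400 / 640.4000 = 0.618

0.618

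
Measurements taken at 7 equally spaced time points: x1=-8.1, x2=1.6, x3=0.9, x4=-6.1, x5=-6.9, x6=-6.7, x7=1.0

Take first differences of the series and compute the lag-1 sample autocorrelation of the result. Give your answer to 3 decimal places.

First differences Δx: 9.7, -0.7, -7.0, -0.8, 0.2, 7.7
Mean of differences = 1.5167
Numerator Σ(Δx_t−Δx̄)(Δx_{t+1}−Δx̄) = 15.3781
Denominator Σ(Δx_t−Δx̄)² = 189.7483
r_1(Δx) = 15.3781 / 189.7483 = 0.081

0.081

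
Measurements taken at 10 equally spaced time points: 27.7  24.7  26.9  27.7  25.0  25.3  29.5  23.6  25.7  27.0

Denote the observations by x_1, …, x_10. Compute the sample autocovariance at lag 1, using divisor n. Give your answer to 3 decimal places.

-1.350

Mean x̄ = (27.7 + 24.7 + 26.9 + 27.7 + 25.0 + 25.3 + 29.5 + 23.6 + 25.7 + 27.0)/10 = 26.3100
Σ_{t=1}^{9}(x_t−x̄)(x_{t+1}−x̄) = -13.5001
γ_1 = -13.5001 / 10 = -1.350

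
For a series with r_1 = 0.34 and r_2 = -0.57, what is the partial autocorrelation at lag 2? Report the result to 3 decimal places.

φ_{22} = (r_2 − r_1²) / (1 − r_1²)
r_1² = (0.34)² = 0.1156
Numerator = -0.57 − 0.1156 = -0.6856; denominator = 1 − 0.1156 = 0.8844
φ_{22} = -0.6856 / 0.8844 = -0.775

-0.775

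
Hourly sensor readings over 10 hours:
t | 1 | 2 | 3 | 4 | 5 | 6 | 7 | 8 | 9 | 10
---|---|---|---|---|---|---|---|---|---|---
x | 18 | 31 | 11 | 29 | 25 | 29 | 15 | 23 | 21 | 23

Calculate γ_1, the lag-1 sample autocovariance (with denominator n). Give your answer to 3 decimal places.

-23.225

Mean x̄ = (18 + 31 + 11 + 29 + 25 + 29 + 15 + 23 + 21 + 23)/10 = 22.5000
Σ_{t=1}^{9}(x_t−x̄)(x_{t+1}−x̄) = -232.2500
γ_1 = -232.2500 / 10 = -23.225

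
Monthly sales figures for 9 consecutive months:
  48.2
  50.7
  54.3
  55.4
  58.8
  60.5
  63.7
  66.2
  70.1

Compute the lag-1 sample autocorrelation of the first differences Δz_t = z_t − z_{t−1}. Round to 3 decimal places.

-0.643

First differences Δz: 2.5, 3.6, 1.1, 3.4, 1.7, 3.2, 2.5, 3.9
Mean of differences = 2.7375
Numerator Σ(Δz_t−Δz̄)(Δz_{t+1}−Δz̄) = -4.2552
Denominator Σ(Δz_t−Δz̄)² = 6.6188
r_1(Δz) = -4.2552 / 6.6188 = -0.643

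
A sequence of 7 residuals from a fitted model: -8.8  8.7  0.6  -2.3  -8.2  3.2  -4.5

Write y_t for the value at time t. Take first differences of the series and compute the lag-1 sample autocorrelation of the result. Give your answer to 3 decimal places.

First differences Δy: 17.5, -8.1, -2.9, -5.9, 11.4, -7.7
Mean of differences = 0.7167
Numerator Σ(Δy_t−Δȳ)(Δy_{t+1}−Δȳ) = -252.7619
Denominator Σ(Δy_t−Δȳ)² = 601.2483
r_1(Δy) = -252.7619 / 601.2483 = -0.420

-0.420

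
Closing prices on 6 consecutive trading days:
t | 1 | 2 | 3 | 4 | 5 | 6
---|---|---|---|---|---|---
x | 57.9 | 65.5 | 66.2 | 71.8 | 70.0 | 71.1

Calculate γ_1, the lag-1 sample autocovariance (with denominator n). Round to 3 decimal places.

6.207

Mean x̄ = (57.9 + 65.5 + 66.2 + 71.8 + 70.0 + 71.1)/6 = 67.0833
Σ_{t=1}^{5}(x_t−x̄)(x_{t+1}−x̄) = 37.2447
γ_1 = 37.2447 / 6 = 6.207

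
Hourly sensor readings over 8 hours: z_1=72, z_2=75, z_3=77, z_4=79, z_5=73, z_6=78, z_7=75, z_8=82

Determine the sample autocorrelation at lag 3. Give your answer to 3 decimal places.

-0.375

Mean z̄ = (72 + 75 + 77 + 79 + 73 + 78 + 75 + 82)/8 = 76.3750
Σ(z_t−z̄)(z_{t+3}−z̄) = (-11.4844) + (4.6406) + (1.0156) + (-3.6094) + (-18.9844) = -28.4219
Denominator Σ(z_t−z̄)² = 75.8750
r_3 = -28.4219 / 75.8750 = -0.375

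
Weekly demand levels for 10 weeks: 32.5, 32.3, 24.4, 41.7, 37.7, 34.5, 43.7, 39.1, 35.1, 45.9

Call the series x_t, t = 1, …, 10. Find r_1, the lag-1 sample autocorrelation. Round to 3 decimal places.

Mean x̄ = (32.5 + 32.3 + 24.4 + 41.7 + 37.7 + 34.5 + 43.7 + 39.1 + 35.1 + 45.9)/10 = 36.6900
Numerator Σ_{t=1}^{9}(x_t−x̄)(x_{t+1}−x̄) = -3.3111
Denominator Σ(x_t−x̄)² = 361.0890
r_1 = -3.3111 / 361.0890 = -0.009

-0.009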